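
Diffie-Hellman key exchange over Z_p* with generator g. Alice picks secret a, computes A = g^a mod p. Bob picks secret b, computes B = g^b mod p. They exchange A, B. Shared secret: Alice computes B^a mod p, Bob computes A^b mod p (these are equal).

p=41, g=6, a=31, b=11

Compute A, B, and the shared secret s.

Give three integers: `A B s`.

Answer: 13 28 35

Derivation:
A = 6^31 mod 41  (bits of 31 = 11111)
  bit 0 = 1: r = r^2 * 6 mod 41 = 1^2 * 6 = 1*6 = 6
  bit 1 = 1: r = r^2 * 6 mod 41 = 6^2 * 6 = 36*6 = 11
  bit 2 = 1: r = r^2 * 6 mod 41 = 11^2 * 6 = 39*6 = 29
  bit 3 = 1: r = r^2 * 6 mod 41 = 29^2 * 6 = 21*6 = 3
  bit 4 = 1: r = r^2 * 6 mod 41 = 3^2 * 6 = 9*6 = 13
  -> A = 13
B = 6^11 mod 41  (bits of 11 = 1011)
  bit 0 = 1: r = r^2 * 6 mod 41 = 1^2 * 6 = 1*6 = 6
  bit 1 = 0: r = r^2 mod 41 = 6^2 = 36
  bit 2 = 1: r = r^2 * 6 mod 41 = 36^2 * 6 = 25*6 = 27
  bit 3 = 1: r = r^2 * 6 mod 41 = 27^2 * 6 = 32*6 = 28
  -> B = 28
s = B^a = 28^31 mod 41  (bits of 31 = 11111)
  bit 0 = 1: r = r^2 * 28 mod 41 = 1^2 * 28 = 1*28 = 28
  bit 1 = 1: r = r^2 * 28 mod 41 = 28^2 * 28 = 5*28 = 17
  bit 2 = 1: r = r^2 * 28 mod 41 = 17^2 * 28 = 2*28 = 15
  bit 3 = 1: r = r^2 * 28 mod 41 = 15^2 * 28 = 20*28 = 27
  bit 4 = 1: r = r^2 * 28 mod 41 = 27^2 * 28 = 32*28 = 35
  -> s = B^a = 35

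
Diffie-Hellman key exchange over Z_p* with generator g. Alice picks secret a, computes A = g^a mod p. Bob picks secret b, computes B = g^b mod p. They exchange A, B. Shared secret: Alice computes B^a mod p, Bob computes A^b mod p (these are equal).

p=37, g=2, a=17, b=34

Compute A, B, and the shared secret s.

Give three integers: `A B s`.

Answer: 18 28 4

Derivation:
A = 2^17 mod 37  (bits of 17 = 10001)
  bit 0 = 1: r = r^2 * 2 mod 37 = 1^2 * 2 = 1*2 = 2
  bit 1 = 0: r = r^2 mod 37 = 2^2 = 4
  bit 2 = 0: r = r^2 mod 37 = 4^2 = 16
  bit 3 = 0: r = r^2 mod 37 = 16^2 = 34
  bit 4 = 1: r = r^2 * 2 mod 37 = 34^2 * 2 = 9*2 = 18
  -> A = 18
B = 2^34 mod 37  (bits of 34 = 100010)
  bit 0 = 1: r = r^2 * 2 mod 37 = 1^2 * 2 = 1*2 = 2
  bit 1 = 0: r = r^2 mod 37 = 2^2 = 4
  bit 2 = 0: r = r^2 mod 37 = 4^2 = 16
  bit 3 = 0: r = r^2 mod 37 = 16^2 = 34
  bit 4 = 1: r = r^2 * 2 mod 37 = 34^2 * 2 = 9*2 = 18
  bit 5 = 0: r = r^2 mod 37 = 18^2 = 28
  -> B = 28
s = B^a = 28^17 mod 37  (bits of 17 = 10001)
  bit 0 = 1: r = r^2 * 28 mod 37 = 1^2 * 28 = 1*28 = 28
  bit 1 = 0: r = r^2 mod 37 = 28^2 = 7
  bit 2 = 0: r = r^2 mod 37 = 7^2 = 12
  bit 3 = 0: r = r^2 mod 37 = 12^2 = 33
  bit 4 = 1: r = r^2 * 28 mod 37 = 33^2 * 28 = 16*28 = 4
  -> s = B^a = 4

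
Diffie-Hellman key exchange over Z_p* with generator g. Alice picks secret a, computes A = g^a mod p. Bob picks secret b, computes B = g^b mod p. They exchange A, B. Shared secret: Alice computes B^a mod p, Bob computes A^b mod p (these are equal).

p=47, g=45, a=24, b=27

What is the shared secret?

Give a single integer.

Answer: 16

Derivation:
A = 45^24 mod 47  (bits of 24 = 11000)
  bit 0 = 1: r = r^2 * 45 mod 47 = 1^2 * 45 = 1*45 = 45
  bit 1 = 1: r = r^2 * 45 mod 47 = 45^2 * 45 = 4*45 = 39
  bit 2 = 0: r = r^2 mod 47 = 39^2 = 17
  bit 3 = 0: r = r^2 mod 47 = 17^2 = 7
  bit 4 = 0: r = r^2 mod 47 = 7^2 = 2
  -> A = 2
B = 45^27 mod 47  (bits of 27 = 11011)
  bit 0 = 1: r = r^2 * 45 mod 47 = 1^2 * 45 = 1*45 = 45
  bit 1 = 1: r = r^2 * 45 mod 47 = 45^2 * 45 = 4*45 = 39
  bit 2 = 0: r = r^2 mod 47 = 39^2 = 17
  bit 3 = 1: r = r^2 * 45 mod 47 = 17^2 * 45 = 7*45 = 33
  bit 4 = 1: r = r^2 * 45 mod 47 = 33^2 * 45 = 8*45 = 31
  -> B = 31
s = B^a = 31^24 mod 47  (bits of 24 = 11000)
  bit 0 = 1: r = r^2 * 31 mod 47 = 1^2 * 31 = 1*31 = 31
  bit 1 = 1: r = r^2 * 31 mod 47 = 31^2 * 31 = 21*31 = 40
  bit 2 = 0: r = r^2 mod 47 = 40^2 = 2
  bit 3 = 0: r = r^2 mod 47 = 2^2 = 4
  bit 4 = 0: r = r^2 mod 47 = 4^2 = 16
  -> s = B^a = 16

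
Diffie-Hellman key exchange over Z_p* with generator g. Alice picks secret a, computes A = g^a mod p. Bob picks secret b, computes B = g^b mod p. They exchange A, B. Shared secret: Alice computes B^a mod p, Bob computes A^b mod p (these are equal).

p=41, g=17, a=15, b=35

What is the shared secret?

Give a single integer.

Answer: 27

Derivation:
A = 17^15 mod 41  (bits of 15 = 1111)
  bit 0 = 1: r = r^2 * 17 mod 41 = 1^2 * 17 = 1*17 = 17
  bit 1 = 1: r = r^2 * 17 mod 41 = 17^2 * 17 = 2*17 = 34
  bit 2 = 1: r = r^2 * 17 mod 41 = 34^2 * 17 = 8*17 = 13
  bit 3 = 1: r = r^2 * 17 mod 41 = 13^2 * 17 = 5*17 = 3
  -> A = 3
B = 17^35 mod 41  (bits of 35 = 100011)
  bit 0 = 1: r = r^2 * 17 mod 41 = 1^2 * 17 = 1*17 = 17
  bit 1 = 0: r = r^2 mod 41 = 17^2 = 2
  bit 2 = 0: r = r^2 mod 41 = 2^2 = 4
  bit 3 = 0: r = r^2 mod 41 = 4^2 = 16
  bit 4 = 1: r = r^2 * 17 mod 41 = 16^2 * 17 = 10*17 = 6
  bit 5 = 1: r = r^2 * 17 mod 41 = 6^2 * 17 = 36*17 = 38
  -> B = 38
s = B^a = 38^15 mod 41  (bits of 15 = 1111)
  bit 0 = 1: r = r^2 * 38 mod 41 = 1^2 * 38 = 1*38 = 38
  bit 1 = 1: r = r^2 * 38 mod 41 = 38^2 * 38 = 9*38 = 14
  bit 2 = 1: r = r^2 * 38 mod 41 = 14^2 * 38 = 32*38 = 27
  bit 3 = 1: r = r^2 * 38 mod 41 = 27^2 * 38 = 32*38 = 27
  -> s = B^a = 27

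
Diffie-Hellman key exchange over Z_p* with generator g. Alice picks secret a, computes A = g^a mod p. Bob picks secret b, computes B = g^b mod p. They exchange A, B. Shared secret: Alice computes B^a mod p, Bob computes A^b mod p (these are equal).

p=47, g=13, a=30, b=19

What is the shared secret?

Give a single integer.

Answer: 27

Derivation:
A = 13^30 mod 47  (bits of 30 = 11110)
  bit 0 = 1: r = r^2 * 13 mod 47 = 1^2 * 13 = 1*13 = 13
  bit 1 = 1: r = r^2 * 13 mod 47 = 13^2 * 13 = 28*13 = 35
  bit 2 = 1: r = r^2 * 13 mod 47 = 35^2 * 13 = 3*13 = 39
  bit 3 = 1: r = r^2 * 13 mod 47 = 39^2 * 13 = 17*13 = 33
  bit 4 = 0: r = r^2 mod 47 = 33^2 = 8
  -> A = 8
B = 13^19 mod 47  (bits of 19 = 10011)
  bit 0 = 1: r = r^2 * 13 mod 47 = 1^2 * 13 = 1*13 = 13
  bit 1 = 0: r = r^2 mod 47 = 13^2 = 28
  bit 2 = 0: r = r^2 mod 47 = 28^2 = 32
  bit 3 = 1: r = r^2 * 13 mod 47 = 32^2 * 13 = 37*13 = 11
  bit 4 = 1: r = r^2 * 13 mod 47 = 11^2 * 13 = 27*13 = 22
  -> B = 22
s = B^a = 22^30 mod 47  (bits of 30 = 11110)
  bit 0 = 1: r = r^2 * 22 mod 47 = 1^2 * 22 = 1*22 = 22
  bit 1 = 1: r = r^2 * 22 mod 47 = 22^2 * 22 = 14*22 = 26
  bit 2 = 1: r = r^2 * 22 mod 47 = 26^2 * 22 = 18*22 = 20
  bit 3 = 1: r = r^2 * 22 mod 47 = 20^2 * 22 = 24*22 = 11
  bit 4 = 0: r = r^2 mod 47 = 11^2 = 27
  -> s = B^a = 27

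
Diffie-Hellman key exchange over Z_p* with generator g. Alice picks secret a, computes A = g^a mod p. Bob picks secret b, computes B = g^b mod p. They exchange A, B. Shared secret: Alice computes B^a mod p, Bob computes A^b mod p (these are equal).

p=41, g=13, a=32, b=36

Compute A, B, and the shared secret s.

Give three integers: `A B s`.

Answer: 37 23 37

Derivation:
A = 13^32 mod 41  (bits of 32 = 100000)
  bit 0 = 1: r = r^2 * 13 mod 41 = 1^2 * 13 = 1*13 = 13
  bit 1 = 0: r = r^2 mod 41 = 13^2 = 5
  bit 2 = 0: r = r^2 mod 41 = 5^2 = 25
  bit 3 = 0: r = r^2 mod 41 = 25^2 = 10
  bit 4 = 0: r = r^2 mod 41 = 10^2 = 18
  bit 5 = 0: r = r^2 mod 41 = 18^2 = 37
  -> A = 37
B = 13^36 mod 41  (bits of 36 = 100100)
  bit 0 = 1: r = r^2 * 13 mod 41 = 1^2 * 13 = 1*13 = 13
  bit 1 = 0: r = r^2 mod 41 = 13^2 = 5
  bit 2 = 0: r = r^2 mod 41 = 5^2 = 25
  bit 3 = 1: r = r^2 * 13 mod 41 = 25^2 * 13 = 10*13 = 7
  bit 4 = 0: r = r^2 mod 41 = 7^2 = 8
  bit 5 = 0: r = r^2 mod 41 = 8^2 = 23
  -> B = 23
s = B^a = 23^32 mod 41  (bits of 32 = 100000)
  bit 0 = 1: r = r^2 * 23 mod 41 = 1^2 * 23 = 1*23 = 23
  bit 1 = 0: r = r^2 mod 41 = 23^2 = 37
  bit 2 = 0: r = r^2 mod 41 = 37^2 = 16
  bit 3 = 0: r = r^2 mod 41 = 16^2 = 10
  bit 4 = 0: r = r^2 mod 41 = 10^2 = 18
  bit 5 = 0: r = r^2 mod 41 = 18^2 = 37
  -> s = B^a = 37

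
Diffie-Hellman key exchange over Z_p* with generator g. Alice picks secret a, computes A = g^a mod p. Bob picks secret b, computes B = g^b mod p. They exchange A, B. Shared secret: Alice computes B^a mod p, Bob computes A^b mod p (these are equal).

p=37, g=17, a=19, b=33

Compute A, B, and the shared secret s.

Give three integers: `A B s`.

Answer: 20 23 14

Derivation:
A = 17^19 mod 37  (bits of 19 = 10011)
  bit 0 = 1: r = r^2 * 17 mod 37 = 1^2 * 17 = 1*17 = 17
  bit 1 = 0: r = r^2 mod 37 = 17^2 = 30
  bit 2 = 0: r = r^2 mod 37 = 30^2 = 12
  bit 3 = 1: r = r^2 * 17 mod 37 = 12^2 * 17 = 33*17 = 6
  bit 4 = 1: r = r^2 * 17 mod 37 = 6^2 * 17 = 36*17 = 20
  -> A = 20
B = 17^33 mod 37  (bits of 33 = 100001)
  bit 0 = 1: r = r^2 * 17 mod 37 = 1^2 * 17 = 1*17 = 17
  bit 1 = 0: r = r^2 mod 37 = 17^2 = 30
  bit 2 = 0: r = r^2 mod 37 = 30^2 = 12
  bit 3 = 0: r = r^2 mod 37 = 12^2 = 33
  bit 4 = 0: r = r^2 mod 37 = 33^2 = 16
  bit 5 = 1: r = r^2 * 17 mod 37 = 16^2 * 17 = 34*17 = 23
  -> B = 23
s = B^a = 23^19 mod 37  (bits of 19 = 10011)
  bit 0 = 1: r = r^2 * 23 mod 37 = 1^2 * 23 = 1*23 = 23
  bit 1 = 0: r = r^2 mod 37 = 23^2 = 11
  bit 2 = 0: r = r^2 mod 37 = 11^2 = 10
  bit 3 = 1: r = r^2 * 23 mod 37 = 10^2 * 23 = 26*23 = 6
  bit 4 = 1: r = r^2 * 23 mod 37 = 6^2 * 23 = 36*23 = 14
  -> s = B^a = 14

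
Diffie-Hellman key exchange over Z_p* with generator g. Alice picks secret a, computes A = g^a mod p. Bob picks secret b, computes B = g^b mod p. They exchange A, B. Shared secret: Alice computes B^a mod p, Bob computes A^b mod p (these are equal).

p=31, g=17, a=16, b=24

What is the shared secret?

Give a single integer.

Answer: 4

Derivation:
A = 17^16 mod 31  (bits of 16 = 10000)
  bit 0 = 1: r = r^2 * 17 mod 31 = 1^2 * 17 = 1*17 = 17
  bit 1 = 0: r = r^2 mod 31 = 17^2 = 10
  bit 2 = 0: r = r^2 mod 31 = 10^2 = 7
  bit 3 = 0: r = r^2 mod 31 = 7^2 = 18
  bit 4 = 0: r = r^2 mod 31 = 18^2 = 14
  -> A = 14
B = 17^24 mod 31  (bits of 24 = 11000)
  bit 0 = 1: r = r^2 * 17 mod 31 = 1^2 * 17 = 1*17 = 17
  bit 1 = 1: r = r^2 * 17 mod 31 = 17^2 * 17 = 10*17 = 15
  bit 2 = 0: r = r^2 mod 31 = 15^2 = 8
  bit 3 = 0: r = r^2 mod 31 = 8^2 = 2
  bit 4 = 0: r = r^2 mod 31 = 2^2 = 4
  -> B = 4
s = B^a = 4^16 mod 31  (bits of 16 = 10000)
  bit 0 = 1: r = r^2 * 4 mod 31 = 1^2 * 4 = 1*4 = 4
  bit 1 = 0: r = r^2 mod 31 = 4^2 = 16
  bit 2 = 0: r = r^2 mod 31 = 16^2 = 8
  bit 3 = 0: r = r^2 mod 31 = 8^2 = 2
  bit 4 = 0: r = r^2 mod 31 = 2^2 = 4
  -> s = B^a = 4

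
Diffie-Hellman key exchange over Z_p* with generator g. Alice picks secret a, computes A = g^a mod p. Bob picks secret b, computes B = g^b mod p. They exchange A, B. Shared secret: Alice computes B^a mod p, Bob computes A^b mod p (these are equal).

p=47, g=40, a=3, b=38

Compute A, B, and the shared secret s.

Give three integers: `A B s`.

A = 40^3 mod 47  (bits of 3 = 11)
  bit 0 = 1: r = r^2 * 40 mod 47 = 1^2 * 40 = 1*40 = 40
  bit 1 = 1: r = r^2 * 40 mod 47 = 40^2 * 40 = 2*40 = 33
  -> A = 33
B = 40^38 mod 47  (bits of 38 = 100110)
  bit 0 = 1: r = r^2 * 40 mod 47 = 1^2 * 40 = 1*40 = 40
  bit 1 = 0: r = r^2 mod 47 = 40^2 = 2
  bit 2 = 0: r = r^2 mod 47 = 2^2 = 4
  bit 3 = 1: r = r^2 * 40 mod 47 = 4^2 * 40 = 16*40 = 29
  bit 4 = 1: r = r^2 * 40 mod 47 = 29^2 * 40 = 42*40 = 35
  bit 5 = 0: r = r^2 mod 47 = 35^2 = 3
  -> B = 3
s = B^a = 3^3 mod 47  (bits of 3 = 11)
  bit 0 = 1: r = r^2 * 3 mod 47 = 1^2 * 3 = 1*3 = 3
  bit 1 = 1: r = r^2 * 3 mod 47 = 3^2 * 3 = 9*3 = 27
  -> s = B^a = 27

Answer: 33 3 27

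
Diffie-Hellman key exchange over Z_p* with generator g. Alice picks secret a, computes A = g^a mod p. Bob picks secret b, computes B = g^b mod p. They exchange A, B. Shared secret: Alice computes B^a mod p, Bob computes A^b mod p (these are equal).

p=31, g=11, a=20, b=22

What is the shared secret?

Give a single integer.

Answer: 25

Derivation:
A = 11^20 mod 31  (bits of 20 = 10100)
  bit 0 = 1: r = r^2 * 11 mod 31 = 1^2 * 11 = 1*11 = 11
  bit 1 = 0: r = r^2 mod 31 = 11^2 = 28
  bit 2 = 1: r = r^2 * 11 mod 31 = 28^2 * 11 = 9*11 = 6
  bit 3 = 0: r = r^2 mod 31 = 6^2 = 5
  bit 4 = 0: r = r^2 mod 31 = 5^2 = 25
  -> A = 25
B = 11^22 mod 31  (bits of 22 = 10110)
  bit 0 = 1: r = r^2 * 11 mod 31 = 1^2 * 11 = 1*11 = 11
  bit 1 = 0: r = r^2 mod 31 = 11^2 = 28
  bit 2 = 1: r = r^2 * 11 mod 31 = 28^2 * 11 = 9*11 = 6
  bit 3 = 1: r = r^2 * 11 mod 31 = 6^2 * 11 = 5*11 = 24
  bit 4 = 0: r = r^2 mod 31 = 24^2 = 18
  -> B = 18
s = B^a = 18^20 mod 31  (bits of 20 = 10100)
  bit 0 = 1: r = r^2 * 18 mod 31 = 1^2 * 18 = 1*18 = 18
  bit 1 = 0: r = r^2 mod 31 = 18^2 = 14
  bit 2 = 1: r = r^2 * 18 mod 31 = 14^2 * 18 = 10*18 = 25
  bit 3 = 0: r = r^2 mod 31 = 25^2 = 5
  bit 4 = 0: r = r^2 mod 31 = 5^2 = 25
  -> s = B^a = 25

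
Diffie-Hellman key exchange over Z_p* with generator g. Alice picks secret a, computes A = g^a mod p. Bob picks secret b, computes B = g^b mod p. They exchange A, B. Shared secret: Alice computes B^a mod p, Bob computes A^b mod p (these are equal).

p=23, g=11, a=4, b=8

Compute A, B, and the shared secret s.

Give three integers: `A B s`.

Answer: 13 8 2

Derivation:
A = 11^4 mod 23  (bits of 4 = 100)
  bit 0 = 1: r = r^2 * 11 mod 23 = 1^2 * 11 = 1*11 = 11
  bit 1 = 0: r = r^2 mod 23 = 11^2 = 6
  bit 2 = 0: r = r^2 mod 23 = 6^2 = 13
  -> A = 13
B = 11^8 mod 23  (bits of 8 = 1000)
  bit 0 = 1: r = r^2 * 11 mod 23 = 1^2 * 11 = 1*11 = 11
  bit 1 = 0: r = r^2 mod 23 = 11^2 = 6
  bit 2 = 0: r = r^2 mod 23 = 6^2 = 13
  bit 3 = 0: r = r^2 mod 23 = 13^2 = 8
  -> B = 8
s = B^a = 8^4 mod 23  (bits of 4 = 100)
  bit 0 = 1: r = r^2 * 8 mod 23 = 1^2 * 8 = 1*8 = 8
  bit 1 = 0: r = r^2 mod 23 = 8^2 = 18
  bit 2 = 0: r = r^2 mod 23 = 18^2 = 2
  -> s = B^a = 2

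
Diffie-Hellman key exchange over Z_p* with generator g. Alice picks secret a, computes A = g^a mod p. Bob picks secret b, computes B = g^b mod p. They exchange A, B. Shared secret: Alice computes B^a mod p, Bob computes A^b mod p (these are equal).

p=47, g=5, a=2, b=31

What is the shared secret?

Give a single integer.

A = 5^2 mod 47  (bits of 2 = 10)
  bit 0 = 1: r = r^2 * 5 mod 47 = 1^2 * 5 = 1*5 = 5
  bit 1 = 0: r = r^2 mod 47 = 5^2 = 25
  -> A = 25
B = 5^31 mod 47  (bits of 31 = 11111)
  bit 0 = 1: r = r^2 * 5 mod 47 = 1^2 * 5 = 1*5 = 5
  bit 1 = 1: r = r^2 * 5 mod 47 = 5^2 * 5 = 25*5 = 31
  bit 2 = 1: r = r^2 * 5 mod 47 = 31^2 * 5 = 21*5 = 11
  bit 3 = 1: r = r^2 * 5 mod 47 = 11^2 * 5 = 27*5 = 41
  bit 4 = 1: r = r^2 * 5 mod 47 = 41^2 * 5 = 36*5 = 39
  -> B = 39
s = B^a = 39^2 mod 47  (bits of 2 = 10)
  bit 0 = 1: r = r^2 * 39 mod 47 = 1^2 * 39 = 1*39 = 39
  bit 1 = 0: r = r^2 mod 47 = 39^2 = 17
  -> s = B^a = 17

Answer: 17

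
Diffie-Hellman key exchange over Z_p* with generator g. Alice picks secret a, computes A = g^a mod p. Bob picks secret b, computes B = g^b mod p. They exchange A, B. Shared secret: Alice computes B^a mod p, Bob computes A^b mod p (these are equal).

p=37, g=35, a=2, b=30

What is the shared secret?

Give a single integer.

A = 35^2 mod 37  (bits of 2 = 10)
  bit 0 = 1: r = r^2 * 35 mod 37 = 1^2 * 35 = 1*35 = 35
  bit 1 = 0: r = r^2 mod 37 = 35^2 = 4
  -> A = 4
B = 35^30 mod 37  (bits of 30 = 11110)
  bit 0 = 1: r = r^2 * 35 mod 37 = 1^2 * 35 = 1*35 = 35
  bit 1 = 1: r = r^2 * 35 mod 37 = 35^2 * 35 = 4*35 = 29
  bit 2 = 1: r = r^2 * 35 mod 37 = 29^2 * 35 = 27*35 = 20
  bit 3 = 1: r = r^2 * 35 mod 37 = 20^2 * 35 = 30*35 = 14
  bit 4 = 0: r = r^2 mod 37 = 14^2 = 11
  -> B = 11
s = B^a = 11^2 mod 37  (bits of 2 = 10)
  bit 0 = 1: r = r^2 * 11 mod 37 = 1^2 * 11 = 1*11 = 11
  bit 1 = 0: r = r^2 mod 37 = 11^2 = 10
  -> s = B^a = 10

Answer: 10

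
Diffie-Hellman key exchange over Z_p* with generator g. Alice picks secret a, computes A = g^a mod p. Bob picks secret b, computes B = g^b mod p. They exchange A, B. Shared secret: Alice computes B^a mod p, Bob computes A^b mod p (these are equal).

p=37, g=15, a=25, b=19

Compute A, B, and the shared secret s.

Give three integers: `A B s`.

Answer: 2 22 35

Derivation:
A = 15^25 mod 37  (bits of 25 = 11001)
  bit 0 = 1: r = r^2 * 15 mod 37 = 1^2 * 15 = 1*15 = 15
  bit 1 = 1: r = r^2 * 15 mod 37 = 15^2 * 15 = 3*15 = 8
  bit 2 = 0: r = r^2 mod 37 = 8^2 = 27
  bit 3 = 0: r = r^2 mod 37 = 27^2 = 26
  bit 4 = 1: r = r^2 * 15 mod 37 = 26^2 * 15 = 10*15 = 2
  -> A = 2
B = 15^19 mod 37  (bits of 19 = 10011)
  bit 0 = 1: r = r^2 * 15 mod 37 = 1^2 * 15 = 1*15 = 15
  bit 1 = 0: r = r^2 mod 37 = 15^2 = 3
  bit 2 = 0: r = r^2 mod 37 = 3^2 = 9
  bit 3 = 1: r = r^2 * 15 mod 37 = 9^2 * 15 = 7*15 = 31
  bit 4 = 1: r = r^2 * 15 mod 37 = 31^2 * 15 = 36*15 = 22
  -> B = 22
s = B^a = 22^25 mod 37  (bits of 25 = 11001)
  bit 0 = 1: r = r^2 * 22 mod 37 = 1^2 * 22 = 1*22 = 22
  bit 1 = 1: r = r^2 * 22 mod 37 = 22^2 * 22 = 3*22 = 29
  bit 2 = 0: r = r^2 mod 37 = 29^2 = 27
  bit 3 = 0: r = r^2 mod 37 = 27^2 = 26
  bit 4 = 1: r = r^2 * 22 mod 37 = 26^2 * 22 = 10*22 = 35
  -> s = B^a = 35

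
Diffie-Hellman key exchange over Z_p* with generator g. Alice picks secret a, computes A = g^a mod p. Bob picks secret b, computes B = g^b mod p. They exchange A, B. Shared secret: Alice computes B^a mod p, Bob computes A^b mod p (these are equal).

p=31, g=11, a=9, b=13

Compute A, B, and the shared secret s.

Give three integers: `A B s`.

A = 11^9 mod 31  (bits of 9 = 1001)
  bit 0 = 1: r = r^2 * 11 mod 31 = 1^2 * 11 = 1*11 = 11
  bit 1 = 0: r = r^2 mod 31 = 11^2 = 28
  bit 2 = 0: r = r^2 mod 31 = 28^2 = 9
  bit 3 = 1: r = r^2 * 11 mod 31 = 9^2 * 11 = 19*11 = 23
  -> A = 23
B = 11^13 mod 31  (bits of 13 = 1101)
  bit 0 = 1: r = r^2 * 11 mod 31 = 1^2 * 11 = 1*11 = 11
  bit 1 = 1: r = r^2 * 11 mod 31 = 11^2 * 11 = 28*11 = 29
  bit 2 = 0: r = r^2 mod 31 = 29^2 = 4
  bit 3 = 1: r = r^2 * 11 mod 31 = 4^2 * 11 = 16*11 = 21
  -> B = 21
s = B^a = 21^9 mod 31  (bits of 9 = 1001)
  bit 0 = 1: r = r^2 * 21 mod 31 = 1^2 * 21 = 1*21 = 21
  bit 1 = 0: r = r^2 mod 31 = 21^2 = 7
  bit 2 = 0: r = r^2 mod 31 = 7^2 = 18
  bit 3 = 1: r = r^2 * 21 mod 31 = 18^2 * 21 = 14*21 = 15
  -> s = B^a = 15

Answer: 23 21 15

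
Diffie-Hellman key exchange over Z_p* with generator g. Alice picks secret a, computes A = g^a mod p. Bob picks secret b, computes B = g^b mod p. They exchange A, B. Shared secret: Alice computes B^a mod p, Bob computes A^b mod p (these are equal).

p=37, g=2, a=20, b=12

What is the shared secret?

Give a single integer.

A = 2^20 mod 37  (bits of 20 = 10100)
  bit 0 = 1: r = r^2 * 2 mod 37 = 1^2 * 2 = 1*2 = 2
  bit 1 = 0: r = r^2 mod 37 = 2^2 = 4
  bit 2 = 1: r = r^2 * 2 mod 37 = 4^2 * 2 = 16*2 = 32
  bit 3 = 0: r = r^2 mod 37 = 32^2 = 25
  bit 4 = 0: r = r^2 mod 37 = 25^2 = 33
  -> A = 33
B = 2^12 mod 37  (bits of 12 = 1100)
  bit 0 = 1: r = r^2 * 2 mod 37 = 1^2 * 2 = 1*2 = 2
  bit 1 = 1: r = r^2 * 2 mod 37 = 2^2 * 2 = 4*2 = 8
  bit 2 = 0: r = r^2 mod 37 = 8^2 = 27
  bit 3 = 0: r = r^2 mod 37 = 27^2 = 26
  -> B = 26
s = B^a = 26^20 mod 37  (bits of 20 = 10100)
  bit 0 = 1: r = r^2 * 26 mod 37 = 1^2 * 26 = 1*26 = 26
  bit 1 = 0: r = r^2 mod 37 = 26^2 = 10
  bit 2 = 1: r = r^2 * 26 mod 37 = 10^2 * 26 = 26*26 = 10
  bit 3 = 0: r = r^2 mod 37 = 10^2 = 26
  bit 4 = 0: r = r^2 mod 37 = 26^2 = 10
  -> s = B^a = 10

Answer: 10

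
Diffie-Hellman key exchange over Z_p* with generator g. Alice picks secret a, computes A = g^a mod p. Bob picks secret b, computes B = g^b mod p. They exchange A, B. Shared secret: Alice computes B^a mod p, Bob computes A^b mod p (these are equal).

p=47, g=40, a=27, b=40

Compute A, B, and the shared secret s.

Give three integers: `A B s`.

Answer: 43 6 27

Derivation:
A = 40^27 mod 47  (bits of 27 = 11011)
  bit 0 = 1: r = r^2 * 40 mod 47 = 1^2 * 40 = 1*40 = 40
  bit 1 = 1: r = r^2 * 40 mod 47 = 40^2 * 40 = 2*40 = 33
  bit 2 = 0: r = r^2 mod 47 = 33^2 = 8
  bit 3 = 1: r = r^2 * 40 mod 47 = 8^2 * 40 = 17*40 = 22
  bit 4 = 1: r = r^2 * 40 mod 47 = 22^2 * 40 = 14*40 = 43
  -> A = 43
B = 40^40 mod 47  (bits of 40 = 101000)
  bit 0 = 1: r = r^2 * 40 mod 47 = 1^2 * 40 = 1*40 = 40
  bit 1 = 0: r = r^2 mod 47 = 40^2 = 2
  bit 2 = 1: r = r^2 * 40 mod 47 = 2^2 * 40 = 4*40 = 19
  bit 3 = 0: r = r^2 mod 47 = 19^2 = 32
  bit 4 = 0: r = r^2 mod 47 = 32^2 = 37
  bit 5 = 0: r = r^2 mod 47 = 37^2 = 6
  -> B = 6
s = B^a = 6^27 mod 47  (bits of 27 = 11011)
  bit 0 = 1: r = r^2 * 6 mod 47 = 1^2 * 6 = 1*6 = 6
  bit 1 = 1: r = r^2 * 6 mod 47 = 6^2 * 6 = 36*6 = 28
  bit 2 = 0: r = r^2 mod 47 = 28^2 = 32
  bit 3 = 1: r = r^2 * 6 mod 47 = 32^2 * 6 = 37*6 = 34
  bit 4 = 1: r = r^2 * 6 mod 47 = 34^2 * 6 = 28*6 = 27
  -> s = B^a = 27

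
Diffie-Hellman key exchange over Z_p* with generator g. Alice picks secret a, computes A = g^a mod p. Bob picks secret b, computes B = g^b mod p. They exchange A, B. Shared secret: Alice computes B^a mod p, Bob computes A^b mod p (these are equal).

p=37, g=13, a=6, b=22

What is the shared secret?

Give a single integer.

A = 13^6 mod 37  (bits of 6 = 110)
  bit 0 = 1: r = r^2 * 13 mod 37 = 1^2 * 13 = 1*13 = 13
  bit 1 = 1: r = r^2 * 13 mod 37 = 13^2 * 13 = 21*13 = 14
  bit 2 = 0: r = r^2 mod 37 = 14^2 = 11
  -> A = 11
B = 13^22 mod 37  (bits of 22 = 10110)
  bit 0 = 1: r = r^2 * 13 mod 37 = 1^2 * 13 = 1*13 = 13
  bit 1 = 0: r = r^2 mod 37 = 13^2 = 21
  bit 2 = 1: r = r^2 * 13 mod 37 = 21^2 * 13 = 34*13 = 35
  bit 3 = 1: r = r^2 * 13 mod 37 = 35^2 * 13 = 4*13 = 15
  bit 4 = 0: r = r^2 mod 37 = 15^2 = 3
  -> B = 3
s = B^a = 3^6 mod 37  (bits of 6 = 110)
  bit 0 = 1: r = r^2 * 3 mod 37 = 1^2 * 3 = 1*3 = 3
  bit 1 = 1: r = r^2 * 3 mod 37 = 3^2 * 3 = 9*3 = 27
  bit 2 = 0: r = r^2 mod 37 = 27^2 = 26
  -> s = B^a = 26

Answer: 26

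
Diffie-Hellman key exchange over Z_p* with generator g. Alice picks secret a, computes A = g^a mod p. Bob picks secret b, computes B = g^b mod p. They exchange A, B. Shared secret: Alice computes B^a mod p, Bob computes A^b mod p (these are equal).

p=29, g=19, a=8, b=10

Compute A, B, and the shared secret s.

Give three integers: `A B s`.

Answer: 25 6 23

Derivation:
A = 19^8 mod 29  (bits of 8 = 1000)
  bit 0 = 1: r = r^2 * 19 mod 29 = 1^2 * 19 = 1*19 = 19
  bit 1 = 0: r = r^2 mod 29 = 19^2 = 13
  bit 2 = 0: r = r^2 mod 29 = 13^2 = 24
  bit 3 = 0: r = r^2 mod 29 = 24^2 = 25
  -> A = 25
B = 19^10 mod 29  (bits of 10 = 1010)
  bit 0 = 1: r = r^2 * 19 mod 29 = 1^2 * 19 = 1*19 = 19
  bit 1 = 0: r = r^2 mod 29 = 19^2 = 13
  bit 2 = 1: r = r^2 * 19 mod 29 = 13^2 * 19 = 24*19 = 21
  bit 3 = 0: r = r^2 mod 29 = 21^2 = 6
  -> B = 6
s = B^a = 6^8 mod 29  (bits of 8 = 1000)
  bit 0 = 1: r = r^2 * 6 mod 29 = 1^2 * 6 = 1*6 = 6
  bit 1 = 0: r = r^2 mod 29 = 6^2 = 7
  bit 2 = 0: r = r^2 mod 29 = 7^2 = 20
  bit 3 = 0: r = r^2 mod 29 = 20^2 = 23
  -> s = B^a = 23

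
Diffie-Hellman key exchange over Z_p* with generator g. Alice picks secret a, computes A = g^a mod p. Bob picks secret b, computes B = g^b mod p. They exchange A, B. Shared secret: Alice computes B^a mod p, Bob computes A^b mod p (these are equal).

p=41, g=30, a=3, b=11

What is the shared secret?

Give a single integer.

A = 30^3 mod 41  (bits of 3 = 11)
  bit 0 = 1: r = r^2 * 30 mod 41 = 1^2 * 30 = 1*30 = 30
  bit 1 = 1: r = r^2 * 30 mod 41 = 30^2 * 30 = 39*30 = 22
  -> A = 22
B = 30^11 mod 41  (bits of 11 = 1011)
  bit 0 = 1: r = r^2 * 30 mod 41 = 1^2 * 30 = 1*30 = 30
  bit 1 = 0: r = r^2 mod 41 = 30^2 = 39
  bit 2 = 1: r = r^2 * 30 mod 41 = 39^2 * 30 = 4*30 = 38
  bit 3 = 1: r = r^2 * 30 mod 41 = 38^2 * 30 = 9*30 = 24
  -> B = 24
s = B^a = 24^3 mod 41  (bits of 3 = 11)
  bit 0 = 1: r = r^2 * 24 mod 41 = 1^2 * 24 = 1*24 = 24
  bit 1 = 1: r = r^2 * 24 mod 41 = 24^2 * 24 = 2*24 = 7
  -> s = B^a = 7

Answer: 7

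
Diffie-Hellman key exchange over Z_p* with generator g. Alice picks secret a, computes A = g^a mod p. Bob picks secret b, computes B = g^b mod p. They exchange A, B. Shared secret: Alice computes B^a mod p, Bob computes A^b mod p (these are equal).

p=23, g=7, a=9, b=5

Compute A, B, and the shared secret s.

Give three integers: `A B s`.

Answer: 15 17 7

Derivation:
A = 7^9 mod 23  (bits of 9 = 1001)
  bit 0 = 1: r = r^2 * 7 mod 23 = 1^2 * 7 = 1*7 = 7
  bit 1 = 0: r = r^2 mod 23 = 7^2 = 3
  bit 2 = 0: r = r^2 mod 23 = 3^2 = 9
  bit 3 = 1: r = r^2 * 7 mod 23 = 9^2 * 7 = 12*7 = 15
  -> A = 15
B = 7^5 mod 23  (bits of 5 = 101)
  bit 0 = 1: r = r^2 * 7 mod 23 = 1^2 * 7 = 1*7 = 7
  bit 1 = 0: r = r^2 mod 23 = 7^2 = 3
  bit 2 = 1: r = r^2 * 7 mod 23 = 3^2 * 7 = 9*7 = 17
  -> B = 17
s = B^a = 17^9 mod 23  (bits of 9 = 1001)
  bit 0 = 1: r = r^2 * 17 mod 23 = 1^2 * 17 = 1*17 = 17
  bit 1 = 0: r = r^2 mod 23 = 17^2 = 13
  bit 2 = 0: r = r^2 mod 23 = 13^2 = 8
  bit 3 = 1: r = r^2 * 17 mod 23 = 8^2 * 17 = 18*17 = 7
  -> s = B^a = 7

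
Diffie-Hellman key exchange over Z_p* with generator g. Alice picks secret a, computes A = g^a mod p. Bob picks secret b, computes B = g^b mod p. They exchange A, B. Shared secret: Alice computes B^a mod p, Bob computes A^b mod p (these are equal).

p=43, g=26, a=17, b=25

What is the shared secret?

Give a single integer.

A = 26^17 mod 43  (bits of 17 = 10001)
  bit 0 = 1: r = r^2 * 26 mod 43 = 1^2 * 26 = 1*26 = 26
  bit 1 = 0: r = r^2 mod 43 = 26^2 = 31
  bit 2 = 0: r = r^2 mod 43 = 31^2 = 15
  bit 3 = 0: r = r^2 mod 43 = 15^2 = 10
  bit 4 = 1: r = r^2 * 26 mod 43 = 10^2 * 26 = 14*26 = 20
  -> A = 20
B = 26^25 mod 43  (bits of 25 = 11001)
  bit 0 = 1: r = r^2 * 26 mod 43 = 1^2 * 26 = 1*26 = 26
  bit 1 = 1: r = r^2 * 26 mod 43 = 26^2 * 26 = 31*26 = 32
  bit 2 = 0: r = r^2 mod 43 = 32^2 = 35
  bit 3 = 0: r = r^2 mod 43 = 35^2 = 21
  bit 4 = 1: r = r^2 * 26 mod 43 = 21^2 * 26 = 11*26 = 28
  -> B = 28
s = B^a = 28^17 mod 43  (bits of 17 = 10001)
  bit 0 = 1: r = r^2 * 28 mod 43 = 1^2 * 28 = 1*28 = 28
  bit 1 = 0: r = r^2 mod 43 = 28^2 = 10
  bit 2 = 0: r = r^2 mod 43 = 10^2 = 14
  bit 3 = 0: r = r^2 mod 43 = 14^2 = 24
  bit 4 = 1: r = r^2 * 28 mod 43 = 24^2 * 28 = 17*28 = 3
  -> s = B^a = 3

Answer: 3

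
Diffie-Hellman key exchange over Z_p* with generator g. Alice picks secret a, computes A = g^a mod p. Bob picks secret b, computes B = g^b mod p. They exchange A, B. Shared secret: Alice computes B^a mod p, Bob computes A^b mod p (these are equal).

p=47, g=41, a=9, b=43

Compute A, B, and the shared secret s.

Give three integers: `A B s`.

Answer: 44 5 40

Derivation:
A = 41^9 mod 47  (bits of 9 = 1001)
  bit 0 = 1: r = r^2 * 41 mod 47 = 1^2 * 41 = 1*41 = 41
  bit 1 = 0: r = r^2 mod 47 = 41^2 = 36
  bit 2 = 0: r = r^2 mod 47 = 36^2 = 27
  bit 3 = 1: r = r^2 * 41 mod 47 = 27^2 * 41 = 24*41 = 44
  -> A = 44
B = 41^43 mod 47  (bits of 43 = 101011)
  bit 0 = 1: r = r^2 * 41 mod 47 = 1^2 * 41 = 1*41 = 41
  bit 1 = 0: r = r^2 mod 47 = 41^2 = 36
  bit 2 = 1: r = r^2 * 41 mod 47 = 36^2 * 41 = 27*41 = 26
  bit 3 = 0: r = r^2 mod 47 = 26^2 = 18
  bit 4 = 1: r = r^2 * 41 mod 47 = 18^2 * 41 = 42*41 = 30
  bit 5 = 1: r = r^2 * 41 mod 47 = 30^2 * 41 = 7*41 = 5
  -> B = 5
s = B^a = 5^9 mod 47  (bits of 9 = 1001)
  bit 0 = 1: r = r^2 * 5 mod 47 = 1^2 * 5 = 1*5 = 5
  bit 1 = 0: r = r^2 mod 47 = 5^2 = 25
  bit 2 = 0: r = r^2 mod 47 = 25^2 = 14
  bit 3 = 1: r = r^2 * 5 mod 47 = 14^2 * 5 = 8*5 = 40
  -> s = B^a = 40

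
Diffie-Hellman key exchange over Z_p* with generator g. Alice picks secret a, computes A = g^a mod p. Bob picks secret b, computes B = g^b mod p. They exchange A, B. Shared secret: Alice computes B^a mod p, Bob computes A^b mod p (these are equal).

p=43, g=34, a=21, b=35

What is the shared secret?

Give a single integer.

A = 34^21 mod 43  (bits of 21 = 10101)
  bit 0 = 1: r = r^2 * 34 mod 43 = 1^2 * 34 = 1*34 = 34
  bit 1 = 0: r = r^2 mod 43 = 34^2 = 38
  bit 2 = 1: r = r^2 * 34 mod 43 = 38^2 * 34 = 25*34 = 33
  bit 3 = 0: r = r^2 mod 43 = 33^2 = 14
  bit 4 = 1: r = r^2 * 34 mod 43 = 14^2 * 34 = 24*34 = 42
  -> A = 42
B = 34^35 mod 43  (bits of 35 = 100011)
  bit 0 = 1: r = r^2 * 34 mod 43 = 1^2 * 34 = 1*34 = 34
  bit 1 = 0: r = r^2 mod 43 = 34^2 = 38
  bit 2 = 0: r = r^2 mod 43 = 38^2 = 25
  bit 3 = 0: r = r^2 mod 43 = 25^2 = 23
  bit 4 = 1: r = r^2 * 34 mod 43 = 23^2 * 34 = 13*34 = 12
  bit 5 = 1: r = r^2 * 34 mod 43 = 12^2 * 34 = 15*34 = 37
  -> B = 37
s = B^a = 37^21 mod 43  (bits of 21 = 10101)
  bit 0 = 1: r = r^2 * 37 mod 43 = 1^2 * 37 = 1*37 = 37
  bit 1 = 0: r = r^2 mod 43 = 37^2 = 36
  bit 2 = 1: r = r^2 * 37 mod 43 = 36^2 * 37 = 6*37 = 7
  bit 3 = 0: r = r^2 mod 43 = 7^2 = 6
  bit 4 = 1: r = r^2 * 37 mod 43 = 6^2 * 37 = 36*37 = 42
  -> s = B^a = 42

Answer: 42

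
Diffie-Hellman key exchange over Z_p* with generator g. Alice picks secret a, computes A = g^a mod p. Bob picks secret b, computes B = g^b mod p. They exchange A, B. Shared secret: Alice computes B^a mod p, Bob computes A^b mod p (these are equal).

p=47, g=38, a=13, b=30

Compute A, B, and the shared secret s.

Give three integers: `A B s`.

Answer: 20 14 21

Derivation:
A = 38^13 mod 47  (bits of 13 = 1101)
  bit 0 = 1: r = r^2 * 38 mod 47 = 1^2 * 38 = 1*38 = 38
  bit 1 = 1: r = r^2 * 38 mod 47 = 38^2 * 38 = 34*38 = 23
  bit 2 = 0: r = r^2 mod 47 = 23^2 = 12
  bit 3 = 1: r = r^2 * 38 mod 47 = 12^2 * 38 = 3*38 = 20
  -> A = 20
B = 38^30 mod 47  (bits of 30 = 11110)
  bit 0 = 1: r = r^2 * 38 mod 47 = 1^2 * 38 = 1*38 = 38
  bit 1 = 1: r = r^2 * 38 mod 47 = 38^2 * 38 = 34*38 = 23
  bit 2 = 1: r = r^2 * 38 mod 47 = 23^2 * 38 = 12*38 = 33
  bit 3 = 1: r = r^2 * 38 mod 47 = 33^2 * 38 = 8*38 = 22
  bit 4 = 0: r = r^2 mod 47 = 22^2 = 14
  -> B = 14
s = B^a = 14^13 mod 47  (bits of 13 = 1101)
  bit 0 = 1: r = r^2 * 14 mod 47 = 1^2 * 14 = 1*14 = 14
  bit 1 = 1: r = r^2 * 14 mod 47 = 14^2 * 14 = 8*14 = 18
  bit 2 = 0: r = r^2 mod 47 = 18^2 = 42
  bit 3 = 1: r = r^2 * 14 mod 47 = 42^2 * 14 = 25*14 = 21
  -> s = B^a = 21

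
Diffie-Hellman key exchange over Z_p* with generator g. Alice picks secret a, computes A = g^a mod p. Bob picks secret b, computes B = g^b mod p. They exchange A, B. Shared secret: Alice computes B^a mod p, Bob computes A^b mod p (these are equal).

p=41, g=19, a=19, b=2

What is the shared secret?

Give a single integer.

Answer: 5

Derivation:
A = 19^19 mod 41  (bits of 19 = 10011)
  bit 0 = 1: r = r^2 * 19 mod 41 = 1^2 * 19 = 1*19 = 19
  bit 1 = 0: r = r^2 mod 41 = 19^2 = 33
  bit 2 = 0: r = r^2 mod 41 = 33^2 = 23
  bit 3 = 1: r = r^2 * 19 mod 41 = 23^2 * 19 = 37*19 = 6
  bit 4 = 1: r = r^2 * 19 mod 41 = 6^2 * 19 = 36*19 = 28
  -> A = 28
B = 19^2 mod 41  (bits of 2 = 10)
  bit 0 = 1: r = r^2 * 19 mod 41 = 1^2 * 19 = 1*19 = 19
  bit 1 = 0: r = r^2 mod 41 = 19^2 = 33
  -> B = 33
s = B^a = 33^19 mod 41  (bits of 19 = 10011)
  bit 0 = 1: r = r^2 * 33 mod 41 = 1^2 * 33 = 1*33 = 33
  bit 1 = 0: r = r^2 mod 41 = 33^2 = 23
  bit 2 = 0: r = r^2 mod 41 = 23^2 = 37
  bit 3 = 1: r = r^2 * 33 mod 41 = 37^2 * 33 = 16*33 = 36
  bit 4 = 1: r = r^2 * 33 mod 41 = 36^2 * 33 = 25*33 = 5
  -> s = B^a = 5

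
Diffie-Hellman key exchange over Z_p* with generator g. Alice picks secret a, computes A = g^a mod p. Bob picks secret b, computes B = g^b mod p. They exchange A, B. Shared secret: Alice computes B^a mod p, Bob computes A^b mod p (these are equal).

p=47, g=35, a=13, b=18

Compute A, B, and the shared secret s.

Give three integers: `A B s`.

Answer: 41 37 9

Derivation:
A = 35^13 mod 47  (bits of 13 = 1101)
  bit 0 = 1: r = r^2 * 35 mod 47 = 1^2 * 35 = 1*35 = 35
  bit 1 = 1: r = r^2 * 35 mod 47 = 35^2 * 35 = 3*35 = 11
  bit 2 = 0: r = r^2 mod 47 = 11^2 = 27
  bit 3 = 1: r = r^2 * 35 mod 47 = 27^2 * 35 = 24*35 = 41
  -> A = 41
B = 35^18 mod 47  (bits of 18 = 10010)
  bit 0 = 1: r = r^2 * 35 mod 47 = 1^2 * 35 = 1*35 = 35
  bit 1 = 0: r = r^2 mod 47 = 35^2 = 3
  bit 2 = 0: r = r^2 mod 47 = 3^2 = 9
  bit 3 = 1: r = r^2 * 35 mod 47 = 9^2 * 35 = 34*35 = 15
  bit 4 = 0: r = r^2 mod 47 = 15^2 = 37
  -> B = 37
s = B^a = 37^13 mod 47  (bits of 13 = 1101)
  bit 0 = 1: r = r^2 * 37 mod 47 = 1^2 * 37 = 1*37 = 37
  bit 1 = 1: r = r^2 * 37 mod 47 = 37^2 * 37 = 6*37 = 34
  bit 2 = 0: r = r^2 mod 47 = 34^2 = 28
  bit 3 = 1: r = r^2 * 37 mod 47 = 28^2 * 37 = 32*37 = 9
  -> s = B^a = 9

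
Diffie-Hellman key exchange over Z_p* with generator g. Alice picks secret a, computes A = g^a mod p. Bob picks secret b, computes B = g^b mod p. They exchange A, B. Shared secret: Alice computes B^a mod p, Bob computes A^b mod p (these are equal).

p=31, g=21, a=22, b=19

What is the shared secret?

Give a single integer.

A = 21^22 mod 31  (bits of 22 = 10110)
  bit 0 = 1: r = r^2 * 21 mod 31 = 1^2 * 21 = 1*21 = 21
  bit 1 = 0: r = r^2 mod 31 = 21^2 = 7
  bit 2 = 1: r = r^2 * 21 mod 31 = 7^2 * 21 = 18*21 = 6
  bit 3 = 1: r = r^2 * 21 mod 31 = 6^2 * 21 = 5*21 = 12
  bit 4 = 0: r = r^2 mod 31 = 12^2 = 20
  -> A = 20
B = 21^19 mod 31  (bits of 19 = 10011)
  bit 0 = 1: r = r^2 * 21 mod 31 = 1^2 * 21 = 1*21 = 21
  bit 1 = 0: r = r^2 mod 31 = 21^2 = 7
  bit 2 = 0: r = r^2 mod 31 = 7^2 = 18
  bit 3 = 1: r = r^2 * 21 mod 31 = 18^2 * 21 = 14*21 = 15
  bit 4 = 1: r = r^2 * 21 mod 31 = 15^2 * 21 = 8*21 = 13
  -> B = 13
s = B^a = 13^22 mod 31  (bits of 22 = 10110)
  bit 0 = 1: r = r^2 * 13 mod 31 = 1^2 * 13 = 1*13 = 13
  bit 1 = 0: r = r^2 mod 31 = 13^2 = 14
  bit 2 = 1: r = r^2 * 13 mod 31 = 14^2 * 13 = 10*13 = 6
  bit 3 = 1: r = r^2 * 13 mod 31 = 6^2 * 13 = 5*13 = 3
  bit 4 = 0: r = r^2 mod 31 = 3^2 = 9
  -> s = B^a = 9

Answer: 9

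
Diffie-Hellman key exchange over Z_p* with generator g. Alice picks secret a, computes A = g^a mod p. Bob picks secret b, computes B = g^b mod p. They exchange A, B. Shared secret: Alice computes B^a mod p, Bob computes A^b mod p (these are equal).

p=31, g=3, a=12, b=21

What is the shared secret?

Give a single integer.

A = 3^12 mod 31  (bits of 12 = 1100)
  bit 0 = 1: r = r^2 * 3 mod 31 = 1^2 * 3 = 1*3 = 3
  bit 1 = 1: r = r^2 * 3 mod 31 = 3^2 * 3 = 9*3 = 27
  bit 2 = 0: r = r^2 mod 31 = 27^2 = 16
  bit 3 = 0: r = r^2 mod 31 = 16^2 = 8
  -> A = 8
B = 3^21 mod 31  (bits of 21 = 10101)
  bit 0 = 1: r = r^2 * 3 mod 31 = 1^2 * 3 = 1*3 = 3
  bit 1 = 0: r = r^2 mod 31 = 3^2 = 9
  bit 2 = 1: r = r^2 * 3 mod 31 = 9^2 * 3 = 19*3 = 26
  bit 3 = 0: r = r^2 mod 31 = 26^2 = 25
  bit 4 = 1: r = r^2 * 3 mod 31 = 25^2 * 3 = 5*3 = 15
  -> B = 15
s = B^a = 15^12 mod 31  (bits of 12 = 1100)
  bit 0 = 1: r = r^2 * 15 mod 31 = 1^2 * 15 = 1*15 = 15
  bit 1 = 1: r = r^2 * 15 mod 31 = 15^2 * 15 = 8*15 = 27
  bit 2 = 0: r = r^2 mod 31 = 27^2 = 16
  bit 3 = 0: r = r^2 mod 31 = 16^2 = 8
  -> s = B^a = 8

Answer: 8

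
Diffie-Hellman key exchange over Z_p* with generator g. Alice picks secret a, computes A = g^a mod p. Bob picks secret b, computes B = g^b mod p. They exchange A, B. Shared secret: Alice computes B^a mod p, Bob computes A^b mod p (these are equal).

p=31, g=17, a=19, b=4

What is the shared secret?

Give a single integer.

Answer: 14

Derivation:
A = 17^19 mod 31  (bits of 19 = 10011)
  bit 0 = 1: r = r^2 * 17 mod 31 = 1^2 * 17 = 1*17 = 17
  bit 1 = 0: r = r^2 mod 31 = 17^2 = 10
  bit 2 = 0: r = r^2 mod 31 = 10^2 = 7
  bit 3 = 1: r = r^2 * 17 mod 31 = 7^2 * 17 = 18*17 = 27
  bit 4 = 1: r = r^2 * 17 mod 31 = 27^2 * 17 = 16*17 = 24
  -> A = 24
B = 17^4 mod 31  (bits of 4 = 100)
  bit 0 = 1: r = r^2 * 17 mod 31 = 1^2 * 17 = 1*17 = 17
  bit 1 = 0: r = r^2 mod 31 = 17^2 = 10
  bit 2 = 0: r = r^2 mod 31 = 10^2 = 7
  -> B = 7
s = B^a = 7^19 mod 31  (bits of 19 = 10011)
  bit 0 = 1: r = r^2 * 7 mod 31 = 1^2 * 7 = 1*7 = 7
  bit 1 = 0: r = r^2 mod 31 = 7^2 = 18
  bit 2 = 0: r = r^2 mod 31 = 18^2 = 14
  bit 3 = 1: r = r^2 * 7 mod 31 = 14^2 * 7 = 10*7 = 8
  bit 4 = 1: r = r^2 * 7 mod 31 = 8^2 * 7 = 2*7 = 14
  -> s = B^a = 14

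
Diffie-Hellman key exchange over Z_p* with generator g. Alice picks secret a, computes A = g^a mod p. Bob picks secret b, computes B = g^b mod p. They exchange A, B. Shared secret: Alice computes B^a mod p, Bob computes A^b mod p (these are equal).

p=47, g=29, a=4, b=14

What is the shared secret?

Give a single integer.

A = 29^4 mod 47  (bits of 4 = 100)
  bit 0 = 1: r = r^2 * 29 mod 47 = 1^2 * 29 = 1*29 = 29
  bit 1 = 0: r = r^2 mod 47 = 29^2 = 42
  bit 2 = 0: r = r^2 mod 47 = 42^2 = 25
  -> A = 25
B = 29^14 mod 47  (bits of 14 = 1110)
  bit 0 = 1: r = r^2 * 29 mod 47 = 1^2 * 29 = 1*29 = 29
  bit 1 = 1: r = r^2 * 29 mod 47 = 29^2 * 29 = 42*29 = 43
  bit 2 = 1: r = r^2 * 29 mod 47 = 43^2 * 29 = 16*29 = 41
  bit 3 = 0: r = r^2 mod 47 = 41^2 = 36
  -> B = 36
s = B^a = 36^4 mod 47  (bits of 4 = 100)
  bit 0 = 1: r = r^2 * 36 mod 47 = 1^2 * 36 = 1*36 = 36
  bit 1 = 0: r = r^2 mod 47 = 36^2 = 27
  bit 2 = 0: r = r^2 mod 47 = 27^2 = 24
  -> s = B^a = 24

Answer: 24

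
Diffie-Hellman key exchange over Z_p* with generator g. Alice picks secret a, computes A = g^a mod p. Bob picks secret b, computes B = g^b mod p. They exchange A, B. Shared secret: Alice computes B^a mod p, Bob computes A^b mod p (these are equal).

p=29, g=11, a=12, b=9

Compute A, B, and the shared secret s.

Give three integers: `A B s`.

A = 11^12 mod 29  (bits of 12 = 1100)
  bit 0 = 1: r = r^2 * 11 mod 29 = 1^2 * 11 = 1*11 = 11
  bit 1 = 1: r = r^2 * 11 mod 29 = 11^2 * 11 = 5*11 = 26
  bit 2 = 0: r = r^2 mod 29 = 26^2 = 9
  bit 3 = 0: r = r^2 mod 29 = 9^2 = 23
  -> A = 23
B = 11^9 mod 29  (bits of 9 = 1001)
  bit 0 = 1: r = r^2 * 11 mod 29 = 1^2 * 11 = 1*11 = 11
  bit 1 = 0: r = r^2 mod 29 = 11^2 = 5
  bit 2 = 0: r = r^2 mod 29 = 5^2 = 25
  bit 3 = 1: r = r^2 * 11 mod 29 = 25^2 * 11 = 16*11 = 2
  -> B = 2
s = B^a = 2^12 mod 29  (bits of 12 = 1100)
  bit 0 = 1: r = r^2 * 2 mod 29 = 1^2 * 2 = 1*2 = 2
  bit 1 = 1: r = r^2 * 2 mod 29 = 2^2 * 2 = 4*2 = 8
  bit 2 = 0: r = r^2 mod 29 = 8^2 = 6
  bit 3 = 0: r = r^2 mod 29 = 6^2 = 7
  -> s = B^a = 7

Answer: 23 2 7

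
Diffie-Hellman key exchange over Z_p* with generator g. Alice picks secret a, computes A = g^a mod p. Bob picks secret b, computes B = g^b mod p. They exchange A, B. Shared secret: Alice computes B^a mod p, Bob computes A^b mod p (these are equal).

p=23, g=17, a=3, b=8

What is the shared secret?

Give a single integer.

Answer: 13

Derivation:
A = 17^3 mod 23  (bits of 3 = 11)
  bit 0 = 1: r = r^2 * 17 mod 23 = 1^2 * 17 = 1*17 = 17
  bit 1 = 1: r = r^2 * 17 mod 23 = 17^2 * 17 = 13*17 = 14
  -> A = 14
B = 17^8 mod 23  (bits of 8 = 1000)
  bit 0 = 1: r = r^2 * 17 mod 23 = 1^2 * 17 = 1*17 = 17
  bit 1 = 0: r = r^2 mod 23 = 17^2 = 13
  bit 2 = 0: r = r^2 mod 23 = 13^2 = 8
  bit 3 = 0: r = r^2 mod 23 = 8^2 = 18
  -> B = 18
s = B^a = 18^3 mod 23  (bits of 3 = 11)
  bit 0 = 1: r = r^2 * 18 mod 23 = 1^2 * 18 = 1*18 = 18
  bit 1 = 1: r = r^2 * 18 mod 23 = 18^2 * 18 = 2*18 = 13
  -> s = B^a = 13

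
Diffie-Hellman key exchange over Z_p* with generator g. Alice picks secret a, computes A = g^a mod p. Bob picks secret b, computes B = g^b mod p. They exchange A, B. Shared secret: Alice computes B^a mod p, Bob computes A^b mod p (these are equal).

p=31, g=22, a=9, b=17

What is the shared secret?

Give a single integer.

Answer: 15

Derivation:
A = 22^9 mod 31  (bits of 9 = 1001)
  bit 0 = 1: r = r^2 * 22 mod 31 = 1^2 * 22 = 1*22 = 22
  bit 1 = 0: r = r^2 mod 31 = 22^2 = 19
  bit 2 = 0: r = r^2 mod 31 = 19^2 = 20
  bit 3 = 1: r = r^2 * 22 mod 31 = 20^2 * 22 = 28*22 = 27
  -> A = 27
B = 22^17 mod 31  (bits of 17 = 10001)
  bit 0 = 1: r = r^2 * 22 mod 31 = 1^2 * 22 = 1*22 = 22
  bit 1 = 0: r = r^2 mod 31 = 22^2 = 19
  bit 2 = 0: r = r^2 mod 31 = 19^2 = 20
  bit 3 = 0: r = r^2 mod 31 = 20^2 = 28
  bit 4 = 1: r = r^2 * 22 mod 31 = 28^2 * 22 = 9*22 = 12
  -> B = 12
s = B^a = 12^9 mod 31  (bits of 9 = 1001)
  bit 0 = 1: r = r^2 * 12 mod 31 = 1^2 * 12 = 1*12 = 12
  bit 1 = 0: r = r^2 mod 31 = 12^2 = 20
  bit 2 = 0: r = r^2 mod 31 = 20^2 = 28
  bit 3 = 1: r = r^2 * 12 mod 31 = 28^2 * 12 = 9*12 = 15
  -> s = B^a = 15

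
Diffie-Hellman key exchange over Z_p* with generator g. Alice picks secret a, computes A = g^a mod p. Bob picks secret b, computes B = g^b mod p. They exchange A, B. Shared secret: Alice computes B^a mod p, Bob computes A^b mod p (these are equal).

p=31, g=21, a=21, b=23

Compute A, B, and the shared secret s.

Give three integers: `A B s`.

A = 21^21 mod 31  (bits of 21 = 10101)
  bit 0 = 1: r = r^2 * 21 mod 31 = 1^2 * 21 = 1*21 = 21
  bit 1 = 0: r = r^2 mod 31 = 21^2 = 7
  bit 2 = 1: r = r^2 * 21 mod 31 = 7^2 * 21 = 18*21 = 6
  bit 3 = 0: r = r^2 mod 31 = 6^2 = 5
  bit 4 = 1: r = r^2 * 21 mod 31 = 5^2 * 21 = 25*21 = 29
  -> A = 29
B = 21^23 mod 31  (bits of 23 = 10111)
  bit 0 = 1: r = r^2 * 21 mod 31 = 1^2 * 21 = 1*21 = 21
  bit 1 = 0: r = r^2 mod 31 = 21^2 = 7
  bit 2 = 1: r = r^2 * 21 mod 31 = 7^2 * 21 = 18*21 = 6
  bit 3 = 1: r = r^2 * 21 mod 31 = 6^2 * 21 = 5*21 = 12
  bit 4 = 1: r = r^2 * 21 mod 31 = 12^2 * 21 = 20*21 = 17
  -> B = 17
s = B^a = 17^21 mod 31  (bits of 21 = 10101)
  bit 0 = 1: r = r^2 * 17 mod 31 = 1^2 * 17 = 1*17 = 17
  bit 1 = 0: r = r^2 mod 31 = 17^2 = 10
  bit 2 = 1: r = r^2 * 17 mod 31 = 10^2 * 17 = 7*17 = 26
  bit 3 = 0: r = r^2 mod 31 = 26^2 = 25
  bit 4 = 1: r = r^2 * 17 mod 31 = 25^2 * 17 = 5*17 = 23
  -> s = B^a = 23

Answer: 29 17 23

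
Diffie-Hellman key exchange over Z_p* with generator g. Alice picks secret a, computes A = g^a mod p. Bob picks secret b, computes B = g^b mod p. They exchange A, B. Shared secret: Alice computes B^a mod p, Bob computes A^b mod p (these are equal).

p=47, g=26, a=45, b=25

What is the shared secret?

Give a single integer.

Answer: 13

Derivation:
A = 26^45 mod 47  (bits of 45 = 101101)
  bit 0 = 1: r = r^2 * 26 mod 47 = 1^2 * 26 = 1*26 = 26
  bit 1 = 0: r = r^2 mod 47 = 26^2 = 18
  bit 2 = 1: r = r^2 * 26 mod 47 = 18^2 * 26 = 42*26 = 11
  bit 3 = 1: r = r^2 * 26 mod 47 = 11^2 * 26 = 27*26 = 44
  bit 4 = 0: r = r^2 mod 47 = 44^2 = 9
  bit 5 = 1: r = r^2 * 26 mod 47 = 9^2 * 26 = 34*26 = 38
  -> A = 38
B = 26^25 mod 47  (bits of 25 = 11001)
  bit 0 = 1: r = r^2 * 26 mod 47 = 1^2 * 26 = 1*26 = 26
  bit 1 = 1: r = r^2 * 26 mod 47 = 26^2 * 26 = 18*26 = 45
  bit 2 = 0: r = r^2 mod 47 = 45^2 = 4
  bit 3 = 0: r = r^2 mod 47 = 4^2 = 16
  bit 4 = 1: r = r^2 * 26 mod 47 = 16^2 * 26 = 21*26 = 29
  -> B = 29
s = B^a = 29^45 mod 47  (bits of 45 = 101101)
  bit 0 = 1: r = r^2 * 29 mod 47 = 1^2 * 29 = 1*29 = 29
  bit 1 = 0: r = r^2 mod 47 = 29^2 = 42
  bit 2 = 1: r = r^2 * 29 mod 47 = 42^2 * 29 = 25*29 = 20
  bit 3 = 1: r = r^2 * 29 mod 47 = 20^2 * 29 = 24*29 = 38
  bit 4 = 0: r = r^2 mod 47 = 38^2 = 34
  bit 5 = 1: r = r^2 * 29 mod 47 = 34^2 * 29 = 28*29 = 13
  -> s = B^a = 13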